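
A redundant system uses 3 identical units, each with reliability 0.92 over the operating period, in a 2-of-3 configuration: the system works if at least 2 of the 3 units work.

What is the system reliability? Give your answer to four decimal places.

0.9818

R = Σ_{i=2}^{3} C(3,i) p^i (1−p)^{3−i} with p = 0.92
C(3,2)·0.92^2·0.08^1 = 0.203136
C(3,3)·0.92^3·0.08^0 = 0.778688
Sum = 0.9818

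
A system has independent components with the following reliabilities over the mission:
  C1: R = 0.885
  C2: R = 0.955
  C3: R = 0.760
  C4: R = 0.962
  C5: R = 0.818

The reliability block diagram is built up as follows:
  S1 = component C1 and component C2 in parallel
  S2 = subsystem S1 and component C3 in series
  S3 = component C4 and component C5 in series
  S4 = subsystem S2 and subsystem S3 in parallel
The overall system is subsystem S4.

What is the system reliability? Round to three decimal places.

Parallel (C1 and C2): 1 − (1 − 0.88500)(1 − 0.95500) = 0.99483
Series ([0.99483] and C3): 0.99483 × 0.76000 = 0.75607
Series (C4 and C5): 0.96200 × 0.81800 = 0.78692
Parallel ([0.75607] and [0.78692]): 1 − (1 − 0.75607)(1 − 0.78692) = 0.948

0.948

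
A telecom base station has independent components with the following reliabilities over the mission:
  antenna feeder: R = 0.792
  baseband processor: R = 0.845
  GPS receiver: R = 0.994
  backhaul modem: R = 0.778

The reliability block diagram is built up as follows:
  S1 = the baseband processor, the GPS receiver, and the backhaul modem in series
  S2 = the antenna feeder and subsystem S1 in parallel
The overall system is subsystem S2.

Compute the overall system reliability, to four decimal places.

Series (baseband processor, GPS receiver, and backhaul modem): 0.845000 × 0.994000 × 0.778000 = 0.653466
Parallel (antenna feeder and [0.653466]): 1 − (1 − 0.792000)(1 − 0.653466) = 0.9279

0.9279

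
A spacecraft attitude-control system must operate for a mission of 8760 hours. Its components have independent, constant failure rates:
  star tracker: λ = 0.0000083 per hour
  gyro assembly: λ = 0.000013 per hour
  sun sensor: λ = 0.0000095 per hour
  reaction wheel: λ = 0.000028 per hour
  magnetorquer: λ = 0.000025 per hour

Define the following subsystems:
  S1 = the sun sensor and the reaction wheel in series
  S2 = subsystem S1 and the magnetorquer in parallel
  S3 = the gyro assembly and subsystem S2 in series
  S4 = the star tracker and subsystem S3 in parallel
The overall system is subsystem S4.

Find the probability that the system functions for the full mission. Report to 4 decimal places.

R(star tracker) = exp(−0.0000083 × 8760) = 0.929872
R(gyro assembly) = exp(−0.000013 × 8760) = 0.892365
R(sun sensor) = exp(−0.0000095 × 8760) = 0.920149
R(reaction wheel) = exp(−0.000028 × 8760) = 0.782485
R(magnetorquer) = exp(−0.000025 × 8760) = 0.803322
Series (sun sensor and reaction wheel): 0.920149 × 0.782485 = 0.720003
Parallel ([0.720003] and magnetorquer): 1 − (1 − 0.720003)(1 − 0.803322) = 0.944931
Series (gyro assembly and [0.944931]): 0.892365 × 0.944931 = 0.843223
Parallel (star tracker and [0.843223]): 1 − (1 − 0.929872)(1 − 0.843223) = 0.9890

0.9890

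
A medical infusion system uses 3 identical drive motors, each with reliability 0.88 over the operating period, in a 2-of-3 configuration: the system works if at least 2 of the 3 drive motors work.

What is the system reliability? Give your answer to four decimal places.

0.9603

R = Σ_{i=2}^{3} C(3,i) p^i (1−p)^{3−i} with p = 0.88
C(3,2)·0.88^2·0.12^1 = 0.278784
C(3,3)·0.88^3·0.12^0 = 0.681472
Sum = 0.9603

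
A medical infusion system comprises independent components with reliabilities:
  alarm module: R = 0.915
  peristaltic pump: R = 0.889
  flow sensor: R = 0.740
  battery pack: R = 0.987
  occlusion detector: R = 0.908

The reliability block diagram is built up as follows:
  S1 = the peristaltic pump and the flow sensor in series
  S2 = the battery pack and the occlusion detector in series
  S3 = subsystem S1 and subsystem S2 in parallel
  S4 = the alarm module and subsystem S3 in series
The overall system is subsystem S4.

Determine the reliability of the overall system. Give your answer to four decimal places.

0.8825

Series (peristaltic pump and flow sensor): 0.889000 × 0.740000 = 0.657860
Series (battery pack and occlusion detector): 0.987000 × 0.908000 = 0.896196
Parallel ([0.657860] and [0.896196]): 1 − (1 − 0.657860)(1 − 0.896196) = 0.964484
Series (alarm module and [0.964484]): 0.915000 × 0.964484 = 0.8825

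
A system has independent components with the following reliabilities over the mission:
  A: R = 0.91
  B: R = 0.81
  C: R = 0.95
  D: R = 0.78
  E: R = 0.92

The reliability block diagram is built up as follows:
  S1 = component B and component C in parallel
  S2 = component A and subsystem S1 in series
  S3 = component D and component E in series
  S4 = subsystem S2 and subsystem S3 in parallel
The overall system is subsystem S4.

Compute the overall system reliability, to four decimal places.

0.9721

Parallel (B and C): 1 − (1 − 0.810000)(1 − 0.950000) = 0.990500
Series (A and [0.990500]): 0.910000 × 0.990500 = 0.901355
Series (D and E): 0.780000 × 0.920000 = 0.717600
Parallel ([0.901355] and [0.717600]): 1 − (1 − 0.901355)(1 − 0.717600) = 0.9721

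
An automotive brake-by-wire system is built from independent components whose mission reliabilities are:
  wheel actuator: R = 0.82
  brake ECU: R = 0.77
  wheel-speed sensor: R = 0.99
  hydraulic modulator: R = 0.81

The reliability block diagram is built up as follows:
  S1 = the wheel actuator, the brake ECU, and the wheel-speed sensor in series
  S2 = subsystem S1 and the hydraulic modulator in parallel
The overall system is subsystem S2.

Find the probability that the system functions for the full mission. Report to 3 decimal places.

0.929

Series (wheel actuator, brake ECU, and wheel-speed sensor): 0.82000 × 0.77000 × 0.99000 = 0.62509
Parallel ([0.62509] and hydraulic modulator): 1 − (1 − 0.62509)(1 − 0.81000) = 0.929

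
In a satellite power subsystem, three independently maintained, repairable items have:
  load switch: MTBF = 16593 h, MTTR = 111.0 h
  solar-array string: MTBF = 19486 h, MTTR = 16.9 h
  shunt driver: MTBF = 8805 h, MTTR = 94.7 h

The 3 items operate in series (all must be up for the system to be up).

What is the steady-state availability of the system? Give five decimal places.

0.98193

A(load switch) = MTBF/(MTBF+MTTR) = 16593/(16593+111.0) = 0.993355
A(solar-array string) = MTBF/(MTBF+MTTR) = 19486/(19486+16.9) = 0.999133
A(shunt driver) = MTBF/(MTBF+MTTR) = 8805/(8805+94.7) = 0.989359
Series availability: 0.993355 × 0.999133 × 0.989359 = 0.98193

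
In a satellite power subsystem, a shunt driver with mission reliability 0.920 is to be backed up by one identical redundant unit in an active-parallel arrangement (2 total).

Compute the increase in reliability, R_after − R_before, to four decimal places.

0.0736

R_before = 0.920
R_after = 1 − (1 − 0.920)^2 = 0.9936
ΔR = 0.9936 − 0.920 = 0.0736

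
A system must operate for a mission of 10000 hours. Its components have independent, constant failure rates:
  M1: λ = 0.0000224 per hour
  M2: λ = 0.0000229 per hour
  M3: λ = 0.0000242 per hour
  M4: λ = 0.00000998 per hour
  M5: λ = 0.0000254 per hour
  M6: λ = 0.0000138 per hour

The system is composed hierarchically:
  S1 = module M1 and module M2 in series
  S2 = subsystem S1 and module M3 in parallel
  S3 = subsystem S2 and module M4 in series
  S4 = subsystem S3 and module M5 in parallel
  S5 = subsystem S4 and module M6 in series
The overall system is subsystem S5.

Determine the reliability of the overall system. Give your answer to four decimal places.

0.8387

R(M1) = exp(−0.0000224 × 10000) = 0.799315
R(M2) = exp(−0.0000229 × 10000) = 0.795329
R(M3) = exp(−0.0000242 × 10000) = 0.785056
R(M4) = exp(−0.00000998 × 10000) = 0.905018
R(M5) = exp(−0.0000254 × 10000) = 0.775692
R(M6) = exp(−0.0000138 × 10000) = 0.871099
Series (M1 and M2): 0.799315 × 0.795329 = 0.635718
Parallel ([0.635718] and M3): 1 − (1 − 0.635718)(1 − 0.785056) = 0.921700
Series ([0.921700] and M4): 0.921700 × 0.905018 = 0.834155
Parallel ([0.834155] and M5): 1 − (1 − 0.834155)(1 − 0.775692) = 0.962800
Series ([0.962800] and M6): 0.962800 × 0.871099 = 0.8387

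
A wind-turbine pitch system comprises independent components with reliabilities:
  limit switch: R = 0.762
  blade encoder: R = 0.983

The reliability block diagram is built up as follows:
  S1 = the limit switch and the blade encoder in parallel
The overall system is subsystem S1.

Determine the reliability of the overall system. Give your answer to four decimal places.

0.9960

Parallel (limit switch and blade encoder): 1 − (1 − 0.762000)(1 − 0.983000) = 0.9960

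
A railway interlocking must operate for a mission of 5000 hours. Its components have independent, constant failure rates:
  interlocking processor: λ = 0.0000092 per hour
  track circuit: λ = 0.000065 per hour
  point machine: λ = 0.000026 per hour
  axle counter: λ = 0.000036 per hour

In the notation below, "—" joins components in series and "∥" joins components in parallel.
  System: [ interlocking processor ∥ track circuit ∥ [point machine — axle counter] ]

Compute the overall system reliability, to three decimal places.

0.997

R(interlocking processor) = exp(−0.0000092 × 5000) = 0.95504
R(track circuit) = exp(−0.000065 × 5000) = 0.72253
R(point machine) = exp(−0.000026 × 5000) = 0.87810
R(axle counter) = exp(−0.000036 × 5000) = 0.83527
Series (point machine and axle counter): 0.87810 × 0.83527 = 0.73345
Parallel (interlocking processor, track circuit, and [0.73345]): 1 − (1 − 0.95504)(1 − 0.72253)(1 − 0.73345) = 0.997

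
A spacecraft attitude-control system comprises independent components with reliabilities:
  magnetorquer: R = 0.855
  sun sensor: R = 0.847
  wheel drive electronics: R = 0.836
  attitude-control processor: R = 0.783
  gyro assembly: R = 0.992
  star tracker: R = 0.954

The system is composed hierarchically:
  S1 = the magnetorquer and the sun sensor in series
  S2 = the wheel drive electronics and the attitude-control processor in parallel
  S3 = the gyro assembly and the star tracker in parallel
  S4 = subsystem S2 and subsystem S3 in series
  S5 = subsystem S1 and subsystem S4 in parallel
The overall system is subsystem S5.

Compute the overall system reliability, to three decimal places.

Series (magnetorquer and sun sensor): 0.85500 × 0.84700 = 0.72419
Parallel (wheel drive electronics and attitude-control processor): 1 − (1 − 0.83600)(1 − 0.78300) = 0.96441
Parallel (gyro assembly and star tracker): 1 − (1 − 0.99200)(1 − 0.95400) = 0.99963
Series ([0.96441] and [0.99963]): 0.96441 × 0.99963 = 0.96405
Parallel ([0.72419] and [0.96405]): 1 − (1 − 0.72419)(1 − 0.96405) = 0.990

0.990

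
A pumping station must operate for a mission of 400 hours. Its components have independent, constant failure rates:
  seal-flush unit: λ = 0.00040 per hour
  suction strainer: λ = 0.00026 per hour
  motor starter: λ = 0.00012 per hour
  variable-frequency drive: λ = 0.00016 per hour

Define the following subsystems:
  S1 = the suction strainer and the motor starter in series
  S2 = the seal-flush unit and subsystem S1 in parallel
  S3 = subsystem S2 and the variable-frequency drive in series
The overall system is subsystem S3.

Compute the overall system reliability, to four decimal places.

R(seal-flush unit) = exp(−0.00040 × 400) = 0.852144
R(suction strainer) = exp(−0.00026 × 400) = 0.901225
R(motor starter) = exp(−0.00012 × 400) = 0.953134
R(variable-frequency drive) = exp(−0.00016 × 400) = 0.938005
Series (suction strainer and motor starter): 0.901225 × 0.953134 = 0.858988
Parallel (seal-flush unit and [0.858988]): 1 − (1 − 0.852144)(1 − 0.858988) = 0.979151
Series ([0.979151] and variable-frequency drive): 0.979151 × 0.938005 = 0.9184

0.9184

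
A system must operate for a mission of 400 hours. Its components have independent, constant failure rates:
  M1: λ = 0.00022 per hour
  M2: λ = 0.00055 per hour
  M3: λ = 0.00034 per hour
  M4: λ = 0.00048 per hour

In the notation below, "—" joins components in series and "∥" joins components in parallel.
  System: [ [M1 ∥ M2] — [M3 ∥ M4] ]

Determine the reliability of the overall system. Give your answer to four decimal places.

R(M1) = exp(−0.00022 × 400) = 0.915761
R(M2) = exp(−0.00055 × 400) = 0.802519
R(M3) = exp(−0.00034 × 400) = 0.872843
R(M4) = exp(−0.00048 × 400) = 0.825307
Parallel (M1 and M2): 1 − (1 − 0.915761)(1 − 0.802519) = 0.983364
Parallel (M3 and M4): 1 − (1 − 0.872843)(1 − 0.825307) = 0.977787
Series ([0.983364] and [0.977787]): 0.983364 × 0.977787 = 0.9615

0.9615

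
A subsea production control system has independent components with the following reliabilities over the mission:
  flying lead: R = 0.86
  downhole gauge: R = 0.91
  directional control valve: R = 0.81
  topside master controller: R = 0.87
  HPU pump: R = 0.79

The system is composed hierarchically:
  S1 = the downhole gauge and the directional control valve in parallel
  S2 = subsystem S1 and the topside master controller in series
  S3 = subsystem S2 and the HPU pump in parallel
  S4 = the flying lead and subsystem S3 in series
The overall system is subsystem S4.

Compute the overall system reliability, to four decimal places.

0.8338

Parallel (downhole gauge and directional control valve): 1 − (1 − 0.910000)(1 − 0.810000) = 0.982900
Series ([0.982900] and topside master controller): 0.982900 × 0.870000 = 0.855123
Parallel ([0.855123] and HPU pump): 1 − (1 − 0.855123)(1 − 0.790000) = 0.969576
Series (flying lead and [0.969576]): 0.860000 × 0.969576 = 0.8338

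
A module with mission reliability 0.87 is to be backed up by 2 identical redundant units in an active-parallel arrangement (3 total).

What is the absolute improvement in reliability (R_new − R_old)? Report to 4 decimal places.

0.1278

R_before = 0.87
R_after = 1 − (1 − 0.87)^3 = 0.9978
ΔR = 0.9978 − 0.87 = 0.1278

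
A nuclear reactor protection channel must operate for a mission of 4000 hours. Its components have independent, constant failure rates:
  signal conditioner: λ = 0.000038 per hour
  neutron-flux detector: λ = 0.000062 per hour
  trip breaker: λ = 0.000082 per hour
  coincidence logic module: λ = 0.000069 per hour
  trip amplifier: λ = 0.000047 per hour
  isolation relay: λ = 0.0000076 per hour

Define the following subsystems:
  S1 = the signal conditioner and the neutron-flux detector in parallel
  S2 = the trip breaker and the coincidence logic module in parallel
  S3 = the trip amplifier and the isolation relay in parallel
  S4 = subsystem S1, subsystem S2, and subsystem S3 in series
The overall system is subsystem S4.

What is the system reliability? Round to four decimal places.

R(signal conditioner) = exp(−0.000038 × 4000) = 0.858988
R(neutron-flux detector) = exp(−0.000062 × 4000) = 0.780360
R(trip breaker) = exp(−0.000082 × 4000) = 0.720363
R(coincidence logic module) = exp(−0.000069 × 4000) = 0.758813
R(trip amplifier) = exp(−0.000047 × 4000) = 0.828615
R(isolation relay) = exp(−0.0000076 × 4000) = 0.970057
Parallel (signal conditioner and neutron-flux detector): 1 − (1 − 0.858988)(1 − 0.780360) = 0.969028
Parallel (trip breaker and coincidence logic module): 1 − (1 − 0.720363)(1 − 0.758813) = 0.932555
Parallel (trip amplifier and isolation relay): 1 − (1 − 0.828615)(1 − 0.970057) = 0.994868
Series ([0.969028], [0.932555], and [0.994868]): 0.969028 × 0.932555 × 0.994868 = 0.8990

0.8990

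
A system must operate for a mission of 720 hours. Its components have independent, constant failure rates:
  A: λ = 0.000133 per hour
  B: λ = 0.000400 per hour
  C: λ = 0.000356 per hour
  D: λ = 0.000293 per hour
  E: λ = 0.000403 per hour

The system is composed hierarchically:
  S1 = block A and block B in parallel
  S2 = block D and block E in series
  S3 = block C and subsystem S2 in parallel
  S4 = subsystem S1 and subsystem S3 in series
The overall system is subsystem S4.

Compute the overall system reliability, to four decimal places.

R(A) = exp(−0.000133 × 720) = 0.908682
R(B) = exp(−0.000400 × 720) = 0.749762
R(C) = exp(−0.000356 × 720) = 0.773894
R(D) = exp(−0.000293 × 720) = 0.809806
R(E) = exp(−0.000403 × 720) = 0.748144
Parallel (A and B): 1 − (1 − 0.908682)(1 − 0.749762) = 0.977149
Series (D and E): 0.809806 × 0.748144 = 0.605852
Parallel (C and [0.605852]): 1 − (1 − 0.773894)(1 − 0.605852) = 0.910881
Series ([0.977149] and [0.910881]): 0.977149 × 0.910881 = 0.8901

0.8901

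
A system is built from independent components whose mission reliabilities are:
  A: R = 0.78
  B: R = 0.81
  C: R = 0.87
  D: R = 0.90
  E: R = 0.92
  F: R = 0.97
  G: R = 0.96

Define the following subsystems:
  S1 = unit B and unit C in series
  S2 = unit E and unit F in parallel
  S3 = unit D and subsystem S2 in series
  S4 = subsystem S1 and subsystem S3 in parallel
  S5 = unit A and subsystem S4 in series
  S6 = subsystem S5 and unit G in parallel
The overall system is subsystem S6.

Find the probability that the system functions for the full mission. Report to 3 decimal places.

Series (B and C): 0.81000 × 0.87000 = 0.70470
Parallel (E and F): 1 − (1 − 0.92000)(1 − 0.97000) = 0.99760
Series (D and [0.99760]): 0.90000 × 0.99760 = 0.89784
Parallel ([0.70470] and [0.89784]): 1 − (1 − 0.70470)(1 − 0.89784) = 0.96983
Series (A and [0.96983]): 0.78000 × 0.96983 = 0.75647
Parallel ([0.75647] and G): 1 − (1 − 0.75647)(1 − 0.96000) = 0.990

0.990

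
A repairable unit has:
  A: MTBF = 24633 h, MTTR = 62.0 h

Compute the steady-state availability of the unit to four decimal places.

0.9975

A(A) = MTBF/(MTBF+MTTR) = 24633/(24633+62.0) = 0.9975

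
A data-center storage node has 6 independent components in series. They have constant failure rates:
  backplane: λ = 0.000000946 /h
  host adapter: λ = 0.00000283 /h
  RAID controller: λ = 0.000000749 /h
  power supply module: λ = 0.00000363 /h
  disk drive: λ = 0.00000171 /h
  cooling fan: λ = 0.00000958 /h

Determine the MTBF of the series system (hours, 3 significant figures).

51400

Series of exponential components: λ_sys = Σ λ_i
λ_sys = 0.000000946 + 0.00000283 + 0.000000749 + 0.00000363 + 0.00000171 + 0.00000958 = 1.9445e-05 /h
MTBF = 1 / λ_sys = 51400 h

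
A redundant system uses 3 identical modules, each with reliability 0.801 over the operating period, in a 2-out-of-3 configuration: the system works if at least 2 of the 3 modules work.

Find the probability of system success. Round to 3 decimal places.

R = Σ_{i=2}^{3} C(3,i) p^i (1−p)^{3−i} with p = 0.801
C(3,2)·0.801^2·0.199^1 = 0.38304
C(3,3)·0.801^3·0.199^0 = 0.51392
Sum = 0.897

0.897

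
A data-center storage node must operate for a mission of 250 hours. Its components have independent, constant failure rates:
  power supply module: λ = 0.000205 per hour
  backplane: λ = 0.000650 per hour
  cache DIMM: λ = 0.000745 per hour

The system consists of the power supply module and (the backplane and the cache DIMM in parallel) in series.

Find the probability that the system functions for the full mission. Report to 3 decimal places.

0.926

R(power supply module) = exp(−0.000205 × 250) = 0.95004
R(backplane) = exp(−0.000650 × 250) = 0.85002
R(cache DIMM) = exp(−0.000745 × 250) = 0.83007
Parallel (backplane and cache DIMM): 1 − (1 − 0.85002)(1 − 0.83007) = 0.97451
Series (power supply module and [0.97451]): 0.95004 × 0.97451 = 0.926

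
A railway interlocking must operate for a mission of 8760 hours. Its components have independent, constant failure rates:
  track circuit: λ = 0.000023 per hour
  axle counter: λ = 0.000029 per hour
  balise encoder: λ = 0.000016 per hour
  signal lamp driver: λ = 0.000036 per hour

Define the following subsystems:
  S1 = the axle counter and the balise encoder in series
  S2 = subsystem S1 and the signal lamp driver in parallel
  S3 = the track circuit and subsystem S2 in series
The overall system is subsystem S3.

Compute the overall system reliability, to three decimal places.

R(track circuit) = exp(−0.000023 × 8760) = 0.81752
R(axle counter) = exp(−0.000029 × 8760) = 0.77566
R(balise encoder) = exp(−0.000016 × 8760) = 0.86922
R(signal lamp driver) = exp(−0.000036 × 8760) = 0.72953
Series (axle counter and balise encoder): 0.77566 × 0.86922 = 0.67422
Parallel ([0.67422] and signal lamp driver): 1 − (1 − 0.67422)(1 − 0.72953) = 0.91189
Series (track circuit and [0.91189]): 0.81752 × 0.91189 = 0.745

0.745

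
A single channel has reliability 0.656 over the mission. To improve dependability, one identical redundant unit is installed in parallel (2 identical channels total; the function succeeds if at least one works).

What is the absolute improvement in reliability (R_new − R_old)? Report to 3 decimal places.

0.226

R_before = 0.656
R_after = 1 − (1 − 0.656)^2 = 0.882
ΔR = 0.882 − 0.656 = 0.226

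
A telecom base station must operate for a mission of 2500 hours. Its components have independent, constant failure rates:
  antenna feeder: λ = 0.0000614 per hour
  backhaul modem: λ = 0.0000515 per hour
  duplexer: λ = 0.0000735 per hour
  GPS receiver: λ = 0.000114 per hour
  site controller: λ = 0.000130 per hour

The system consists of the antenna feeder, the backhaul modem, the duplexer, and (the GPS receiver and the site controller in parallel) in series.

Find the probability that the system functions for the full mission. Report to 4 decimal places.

R(antenna feeder) = exp(−0.0000614 × 2500) = 0.857701
R(backhaul modem) = exp(−0.0000515 × 2500) = 0.879194
R(duplexer) = exp(−0.0000735 × 2500) = 0.832144
R(GPS receiver) = exp(−0.000114 × 2500) = 0.752014
R(site controller) = exp(−0.000130 × 2500) = 0.722527
Parallel (GPS receiver and site controller): 1 − (1 − 0.752014)(1 − 0.722527) = 0.931191
Series (antenna feeder, backhaul modem, duplexer, and [0.931191]): 0.857701 × 0.879194 × 0.832144 × 0.931191 = 0.5843

0.5843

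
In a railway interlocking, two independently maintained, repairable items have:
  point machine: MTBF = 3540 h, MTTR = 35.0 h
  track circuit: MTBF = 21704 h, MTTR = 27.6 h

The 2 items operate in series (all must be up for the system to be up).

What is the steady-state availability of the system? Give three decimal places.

A(point machine) = MTBF/(MTBF+MTTR) = 3540/(3540+35.0) = 0.990210
A(track circuit) = MTBF/(MTBF+MTTR) = 21704/(21704+27.6) = 0.998730
Series availability: 0.990210 × 0.998730 = 0.989

0.989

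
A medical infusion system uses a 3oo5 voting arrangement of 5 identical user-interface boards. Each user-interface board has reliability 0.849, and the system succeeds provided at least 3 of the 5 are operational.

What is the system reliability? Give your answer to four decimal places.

0.9729

R = Σ_{i=3}^{5} C(5,i) p^i (1−p)^{5−i} with p = 0.849
C(5,3)·0.849^3·0.151^2 = 0.139533
C(5,4)·0.849^4·0.151^1 = 0.392263
C(5,5)·0.849^5·0.151^0 = 0.441101
Sum = 0.9729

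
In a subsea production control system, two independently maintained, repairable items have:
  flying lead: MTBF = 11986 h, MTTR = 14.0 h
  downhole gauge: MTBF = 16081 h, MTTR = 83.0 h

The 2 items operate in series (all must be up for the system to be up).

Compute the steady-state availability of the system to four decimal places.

0.9937

A(flying lead) = MTBF/(MTBF+MTTR) = 11986/(11986+14.0) = 0.998833
A(downhole gauge) = MTBF/(MTBF+MTTR) = 16081/(16081+83.0) = 0.994865
Series availability: 0.998833 × 0.994865 = 0.9937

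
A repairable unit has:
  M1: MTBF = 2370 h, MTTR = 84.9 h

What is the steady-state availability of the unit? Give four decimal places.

0.9654

A(M1) = MTBF/(MTBF+MTTR) = 2370/(2370+84.9) = 0.9654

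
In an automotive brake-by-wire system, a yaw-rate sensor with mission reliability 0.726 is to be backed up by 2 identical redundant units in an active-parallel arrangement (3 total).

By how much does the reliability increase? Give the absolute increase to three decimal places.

0.253

R_before = 0.726
R_after = 1 − (1 − 0.726)^3 = 0.979
ΔR = 0.979 − 0.726 = 0.253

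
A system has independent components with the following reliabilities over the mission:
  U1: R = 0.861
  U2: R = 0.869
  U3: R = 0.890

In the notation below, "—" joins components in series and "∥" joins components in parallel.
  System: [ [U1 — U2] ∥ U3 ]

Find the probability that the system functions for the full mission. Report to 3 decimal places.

Series (U1 and U2): 0.86100 × 0.86900 = 0.74821
Parallel ([0.74821] and U3): 1 − (1 − 0.74821)(1 − 0.89000) = 0.972

0.972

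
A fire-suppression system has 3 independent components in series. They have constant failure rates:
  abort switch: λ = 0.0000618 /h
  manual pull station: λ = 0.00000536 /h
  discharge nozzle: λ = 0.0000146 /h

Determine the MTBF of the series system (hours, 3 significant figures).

12200

Series of exponential components: λ_sys = Σ λ_i
λ_sys = 0.0000618 + 0.00000536 + 0.0000146 = 8.1760e-05 /h
MTBF = 1 / λ_sys = 12200 h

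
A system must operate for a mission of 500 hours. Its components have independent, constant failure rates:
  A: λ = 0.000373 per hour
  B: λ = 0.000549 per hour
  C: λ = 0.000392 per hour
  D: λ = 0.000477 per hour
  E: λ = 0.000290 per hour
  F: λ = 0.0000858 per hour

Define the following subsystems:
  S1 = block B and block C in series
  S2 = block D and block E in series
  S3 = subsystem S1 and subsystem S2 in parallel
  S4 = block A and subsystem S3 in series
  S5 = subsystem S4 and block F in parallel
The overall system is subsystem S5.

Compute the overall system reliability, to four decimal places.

R(A) = exp(−0.000373 × 500) = 0.829859
R(B) = exp(−0.000549 × 500) = 0.759952
R(C) = exp(−0.000392 × 500) = 0.822012
R(D) = exp(−0.000477 × 500) = 0.787809
R(E) = exp(−0.000290 × 500) = 0.865022
R(F) = exp(−0.0000858 × 500) = 0.958007
Series (B and C): 0.759952 × 0.822012 = 0.624690
Series (D and E): 0.787809 × 0.865022 = 0.681472
Parallel ([0.624690] and [0.681472]): 1 − (1 − 0.624690)(1 − 0.681472) = 0.880453
Series (A and [0.880453]): 0.829859 × 0.880453 = 0.730652
Parallel ([0.730652] and F): 1 − (1 − 0.730652)(1 − 0.958007) = 0.9887

0.9887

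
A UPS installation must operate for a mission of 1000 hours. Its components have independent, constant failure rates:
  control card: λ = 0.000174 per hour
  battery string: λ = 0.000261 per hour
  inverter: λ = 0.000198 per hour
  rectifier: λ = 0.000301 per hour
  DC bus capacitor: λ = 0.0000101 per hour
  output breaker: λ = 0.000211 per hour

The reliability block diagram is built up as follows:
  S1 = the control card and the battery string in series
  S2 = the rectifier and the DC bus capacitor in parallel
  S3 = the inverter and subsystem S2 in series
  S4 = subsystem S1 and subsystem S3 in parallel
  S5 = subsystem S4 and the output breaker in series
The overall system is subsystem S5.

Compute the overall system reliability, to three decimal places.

0.758

R(control card) = exp(−0.000174 × 1000) = 0.84030
R(battery string) = exp(−0.000261 × 1000) = 0.77028
R(inverter) = exp(−0.000198 × 1000) = 0.82037
R(rectifier) = exp(−0.000301 × 1000) = 0.74008
R(DC bus capacitor) = exp(−0.0000101 × 1000) = 0.98995
R(output breaker) = exp(−0.000211 × 1000) = 0.80977
Series (control card and battery string): 0.84030 × 0.77028 = 0.64727
Parallel (rectifier and DC bus capacitor): 1 − (1 − 0.74008)(1 − 0.98995) = 0.99739
Series (inverter and [0.99739]): 0.82037 × 0.99739 = 0.81823
Parallel ([0.64727] and [0.81823]): 1 − (1 − 0.64727)(1 − 0.81823) = 0.93588
Series ([0.93588] and output breaker): 0.93588 × 0.80977 = 0.758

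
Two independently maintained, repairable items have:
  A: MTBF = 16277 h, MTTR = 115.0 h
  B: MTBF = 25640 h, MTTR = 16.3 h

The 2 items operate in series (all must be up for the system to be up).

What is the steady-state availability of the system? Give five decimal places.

A(A) = MTBF/(MTBF+MTTR) = 16277/(16277+115.0) = 0.992984
A(B) = MTBF/(MTBF+MTTR) = 25640/(25640+16.3) = 0.999365
Series availability: 0.992984 × 0.999365 = 0.99235

0.99235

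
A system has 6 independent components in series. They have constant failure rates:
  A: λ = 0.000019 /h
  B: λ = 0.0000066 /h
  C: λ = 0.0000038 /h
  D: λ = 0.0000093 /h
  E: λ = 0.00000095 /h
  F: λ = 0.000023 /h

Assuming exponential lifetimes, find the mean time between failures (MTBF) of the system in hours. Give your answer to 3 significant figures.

Series of exponential components: λ_sys = Σ λ_i
λ_sys = 0.000019 + 0.0000066 + 0.0000038 + 0.0000093 + 0.00000095 + 0.000023 = 6.2650e-05 /h
MTBF = 1 / λ_sys = 16000 h

16000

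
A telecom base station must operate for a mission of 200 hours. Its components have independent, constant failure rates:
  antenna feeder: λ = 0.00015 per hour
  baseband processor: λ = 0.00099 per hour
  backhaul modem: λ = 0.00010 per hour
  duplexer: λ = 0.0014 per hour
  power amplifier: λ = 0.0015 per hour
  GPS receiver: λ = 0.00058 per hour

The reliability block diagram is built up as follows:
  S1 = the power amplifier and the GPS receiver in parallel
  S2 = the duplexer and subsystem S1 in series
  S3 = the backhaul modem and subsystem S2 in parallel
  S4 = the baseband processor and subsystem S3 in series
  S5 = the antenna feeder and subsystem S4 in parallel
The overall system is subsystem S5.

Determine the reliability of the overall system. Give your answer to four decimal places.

R(antenna feeder) = exp(−0.00015 × 200) = 0.970446
R(baseband processor) = exp(−0.00099 × 200) = 0.820370
R(backhaul modem) = exp(−0.00010 × 200) = 0.980199
R(duplexer) = exp(−0.0014 × 200) = 0.755784
R(power amplifier) = exp(−0.0015 × 200) = 0.740818
R(GPS receiver) = exp(−0.00058 × 200) = 0.890475
Parallel (power amplifier and GPS receiver): 1 − (1 − 0.740818)(1 − 0.890475) = 0.971613
Series (duplexer and [0.971613]): 0.755784 × 0.971613 = 0.734330
Parallel (backhaul modem and [0.734330]): 1 − (1 − 0.980199)(1 − 0.734330) = 0.994739
Series (baseband processor and [0.994739]): 0.820370 × 0.994739 = 0.816054
Parallel (antenna feeder and [0.816054]): 1 − (1 − 0.970446)(1 − 0.816054) = 0.9946

0.9946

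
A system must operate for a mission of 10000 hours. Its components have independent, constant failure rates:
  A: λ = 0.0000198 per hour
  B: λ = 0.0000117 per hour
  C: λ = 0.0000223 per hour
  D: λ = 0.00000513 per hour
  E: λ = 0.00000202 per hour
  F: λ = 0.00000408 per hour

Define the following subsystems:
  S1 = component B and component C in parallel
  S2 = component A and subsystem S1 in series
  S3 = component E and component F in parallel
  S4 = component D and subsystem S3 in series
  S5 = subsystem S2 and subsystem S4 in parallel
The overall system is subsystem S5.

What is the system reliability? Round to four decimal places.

R(A) = exp(−0.0000198 × 10000) = 0.820370
R(B) = exp(−0.0000117 × 10000) = 0.889585
R(C) = exp(−0.0000223 × 10000) = 0.800115
R(D) = exp(−0.00000513 × 10000) = 0.949994
R(E) = exp(−0.00000202 × 10000) = 0.980003
R(F) = exp(−0.00000408 × 10000) = 0.960021
Parallel (B and C): 1 − (1 − 0.889585)(1 − 0.800115) = 0.977930
Series (A and [0.977930]): 0.820370 × 0.977930 = 0.802264
Parallel (E and F): 1 − (1 − 0.980003)(1 − 0.960021) = 0.999201
Series (D and [0.999201]): 0.949994 × 0.999201 = 0.949235
Parallel ([0.802264] and [0.949235]): 1 − (1 − 0.802264)(1 − 0.949235) = 0.9900

0.9900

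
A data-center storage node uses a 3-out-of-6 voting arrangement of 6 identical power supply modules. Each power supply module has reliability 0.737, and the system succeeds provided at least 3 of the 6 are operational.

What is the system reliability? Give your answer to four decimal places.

R = Σ_{i=3}^{6} C(6,i) p^i (1−p)^{6−i} with p = 0.737
C(6,3)·0.737^3·0.263^3 = 0.145646
C(6,4)·0.737^4·0.263^2 = 0.306107
C(6,5)·0.737^5·0.263^1 = 0.343119
C(6,6)·0.737^6·0.263^0 = 0.160253
Sum = 0.9551

0.9551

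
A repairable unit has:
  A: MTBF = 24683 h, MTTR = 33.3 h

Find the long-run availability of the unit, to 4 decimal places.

0.9987

A(A) = MTBF/(MTBF+MTTR) = 24683/(24683+33.3) = 0.9987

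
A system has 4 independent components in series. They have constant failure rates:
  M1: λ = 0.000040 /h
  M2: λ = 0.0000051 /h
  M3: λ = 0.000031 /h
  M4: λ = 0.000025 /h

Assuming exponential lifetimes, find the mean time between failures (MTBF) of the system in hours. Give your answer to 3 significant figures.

Series of exponential components: λ_sys = Σ λ_i
λ_sys = 0.000040 + 0.0000051 + 0.000031 + 0.000025 = 1.0110e-04 /h
MTBF = 1 / λ_sys = 9890 h

9890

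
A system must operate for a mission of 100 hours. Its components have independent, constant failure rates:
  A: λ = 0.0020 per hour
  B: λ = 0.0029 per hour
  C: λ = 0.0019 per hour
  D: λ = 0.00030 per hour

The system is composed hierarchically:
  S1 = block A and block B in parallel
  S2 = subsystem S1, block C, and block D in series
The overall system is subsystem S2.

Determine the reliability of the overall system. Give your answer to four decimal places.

R(A) = exp(−0.0020 × 100) = 0.818731
R(B) = exp(−0.0029 × 100) = 0.748264
R(C) = exp(−0.0019 × 100) = 0.826959
R(D) = exp(−0.00030 × 100) = 0.970446
Parallel (A and B): 1 − (1 − 0.818731)(1 − 0.748264) = 0.954368
Series ([0.954368], C, and D): 0.954368 × 0.826959 × 0.970446 = 0.7659

0.7659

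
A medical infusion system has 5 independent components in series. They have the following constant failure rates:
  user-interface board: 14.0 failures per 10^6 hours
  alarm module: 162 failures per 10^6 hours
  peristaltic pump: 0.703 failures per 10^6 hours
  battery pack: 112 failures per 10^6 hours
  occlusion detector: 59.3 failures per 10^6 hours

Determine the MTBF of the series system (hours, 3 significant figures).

2870

Series of exponential components: λ_sys = Σ λ_i
λ_sys = 0.0000140 + 0.000162 + 0.000000703 + 0.000112 + 0.0000593 = 3.4800e-04 /h
MTBF = 1 / λ_sys = 2870 h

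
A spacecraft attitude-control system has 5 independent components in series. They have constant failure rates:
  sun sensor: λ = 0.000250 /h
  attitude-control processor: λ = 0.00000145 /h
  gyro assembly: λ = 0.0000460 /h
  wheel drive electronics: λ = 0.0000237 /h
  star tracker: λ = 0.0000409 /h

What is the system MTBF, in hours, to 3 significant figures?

2760

Series of exponential components: λ_sys = Σ λ_i
λ_sys = 0.000250 + 0.00000145 + 0.0000460 + 0.0000237 + 0.0000409 = 3.6205e-04 /h
MTBF = 1 / λ_sys = 2760 h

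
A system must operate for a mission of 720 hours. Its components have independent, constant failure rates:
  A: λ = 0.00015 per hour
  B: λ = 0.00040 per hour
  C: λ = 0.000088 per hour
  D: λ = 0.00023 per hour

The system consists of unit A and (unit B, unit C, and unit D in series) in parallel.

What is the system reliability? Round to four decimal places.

0.9587

R(A) = exp(−0.00015 × 720) = 0.897628
R(B) = exp(−0.00040 × 720) = 0.749762
R(C) = exp(−0.000088 × 720) = 0.938606
R(D) = exp(−0.00023 × 720) = 0.847385
Series (B, C, and D): 0.749762 × 0.938606 × 0.847385 = 0.596331
Parallel (A and [0.596331]): 1 − (1 − 0.897628)(1 − 0.596331) = 0.9587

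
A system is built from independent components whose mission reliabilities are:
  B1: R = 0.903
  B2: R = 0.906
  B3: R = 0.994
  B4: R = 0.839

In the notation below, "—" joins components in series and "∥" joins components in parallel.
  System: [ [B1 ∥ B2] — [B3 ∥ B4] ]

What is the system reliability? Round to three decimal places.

Parallel (B1 and B2): 1 − (1 − 0.90300)(1 − 0.90600) = 0.99088
Parallel (B3 and B4): 1 − (1 − 0.99400)(1 − 0.83900) = 0.99903
Series ([0.99088] and [0.99903]): 0.99088 × 0.99903 = 0.990

0.990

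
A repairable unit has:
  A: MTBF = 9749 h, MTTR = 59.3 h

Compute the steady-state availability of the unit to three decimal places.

A(A) = MTBF/(MTBF+MTTR) = 9749/(9749+59.3) = 0.994

0.994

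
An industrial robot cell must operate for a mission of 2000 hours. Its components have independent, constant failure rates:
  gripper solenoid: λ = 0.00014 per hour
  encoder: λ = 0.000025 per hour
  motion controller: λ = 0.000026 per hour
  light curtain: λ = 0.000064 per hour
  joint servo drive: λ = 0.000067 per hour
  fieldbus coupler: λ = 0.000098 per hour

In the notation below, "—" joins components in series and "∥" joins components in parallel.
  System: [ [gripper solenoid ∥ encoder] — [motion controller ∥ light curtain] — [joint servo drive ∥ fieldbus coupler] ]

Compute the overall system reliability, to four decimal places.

R(gripper solenoid) = exp(−0.00014 × 2000) = 0.755784
R(encoder) = exp(−0.000025 × 2000) = 0.951229
R(motion controller) = exp(−0.000026 × 2000) = 0.949329
R(light curtain) = exp(−0.000064 × 2000) = 0.879853
R(joint servo drive) = exp(−0.000067 × 2000) = 0.874590
R(fieldbus coupler) = exp(−0.000098 × 2000) = 0.822012
Parallel (gripper solenoid and encoder): 1 − (1 − 0.755784)(1 − 0.951229) = 0.988089
Parallel (motion controller and light curtain): 1 − (1 − 0.949329)(1 − 0.879853) = 0.993912
Parallel (joint servo drive and fieldbus coupler): 1 − (1 − 0.874590)(1 − 0.822012) = 0.977679
Series ([0.988089], [0.993912], and [0.977679]): 0.988089 × 0.993912 × 0.977679 = 0.9602

0.9602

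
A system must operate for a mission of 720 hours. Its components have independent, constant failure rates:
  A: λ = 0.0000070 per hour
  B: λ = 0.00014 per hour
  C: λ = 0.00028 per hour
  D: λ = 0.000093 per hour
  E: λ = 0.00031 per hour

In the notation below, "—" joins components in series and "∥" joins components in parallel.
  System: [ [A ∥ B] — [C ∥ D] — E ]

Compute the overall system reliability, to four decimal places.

R(A) = exp(−0.0000070 × 720) = 0.994973
R(B) = exp(−0.00014 × 720) = 0.904114
R(C) = exp(−0.00028 × 720) = 0.817422
R(D) = exp(−0.000093 × 720) = 0.935233
R(E) = exp(−0.00031 × 720) = 0.799955
Parallel (A and B): 1 − (1 − 0.994973)(1 − 0.904114) = 0.999518
Parallel (C and D): 1 − (1 − 0.817422)(1 − 0.935233) = 0.988175
Series ([0.999518], [0.988175], and E): 0.999518 × 0.988175 × 0.799955 = 0.7901

0.7901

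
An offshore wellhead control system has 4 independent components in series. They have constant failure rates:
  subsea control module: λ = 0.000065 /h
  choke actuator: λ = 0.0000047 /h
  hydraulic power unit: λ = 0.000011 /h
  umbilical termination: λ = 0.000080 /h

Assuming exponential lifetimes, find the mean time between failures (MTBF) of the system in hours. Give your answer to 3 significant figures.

Series of exponential components: λ_sys = Σ λ_i
λ_sys = 0.000065 + 0.0000047 + 0.000011 + 0.000080 = 1.6070e-04 /h
MTBF = 1 / λ_sys = 6220 h

6220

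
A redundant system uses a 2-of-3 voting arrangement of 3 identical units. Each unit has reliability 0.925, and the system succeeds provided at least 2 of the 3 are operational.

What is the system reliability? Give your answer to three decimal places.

0.984

R = Σ_{i=2}^{3} C(3,i) p^i (1−p)^{3−i} with p = 0.925
C(3,2)·0.925^2·0.075^1 = 0.19252
C(3,3)·0.925^3·0.075^0 = 0.79145
Sum = 0.984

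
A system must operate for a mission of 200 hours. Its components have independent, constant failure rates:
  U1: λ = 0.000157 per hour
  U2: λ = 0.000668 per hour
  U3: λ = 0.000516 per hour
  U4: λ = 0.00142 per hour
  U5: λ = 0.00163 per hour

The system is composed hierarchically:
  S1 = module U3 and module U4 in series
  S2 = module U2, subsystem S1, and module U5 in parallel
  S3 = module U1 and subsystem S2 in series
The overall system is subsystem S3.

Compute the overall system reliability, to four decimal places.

0.9583

R(U1) = exp(−0.000157 × 200) = 0.969088
R(U2) = exp(−0.000668 × 200) = 0.874940
R(U3) = exp(−0.000516 × 200) = 0.901947
R(U4) = exp(−0.00142 × 200) = 0.752767
R(U5) = exp(−0.00163 × 200) = 0.721805
Series (U3 and U4): 0.901947 × 0.752767 = 0.678956
Parallel (U2, [0.678956], and U5): 1 − (1 − 0.874940)(1 − 0.678956)(1 − 0.721805) = 0.988831
Series (U1 and [0.988831]): 0.969088 × 0.988831 = 0.9583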